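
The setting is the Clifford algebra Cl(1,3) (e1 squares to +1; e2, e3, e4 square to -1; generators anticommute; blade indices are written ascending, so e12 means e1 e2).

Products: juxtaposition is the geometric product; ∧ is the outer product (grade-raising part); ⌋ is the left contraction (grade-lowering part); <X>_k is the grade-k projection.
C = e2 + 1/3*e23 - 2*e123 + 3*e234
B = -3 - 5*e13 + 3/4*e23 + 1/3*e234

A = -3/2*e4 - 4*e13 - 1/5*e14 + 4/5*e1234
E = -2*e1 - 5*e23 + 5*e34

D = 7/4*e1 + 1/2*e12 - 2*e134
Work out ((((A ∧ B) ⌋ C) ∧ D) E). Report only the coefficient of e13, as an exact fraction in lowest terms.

step 1: 9/2*e4 + 12*e13 + 3/5*e14 + 15/2*e134 - 9/8*e234 - 51/20*e1234
step 2: -27/8 + 24*e2 - 27/2*e23
step 3: -189/32*e1 - 699/16*e12 - 189/8*e123 + 27/4*e134 + 48*e1234
step 4: 189/16 - 1215/8*e1 - 699/8*e2 - 240*e12 - 3495/16*e13 + 240*e14 + 189/4*e23 - 27/2*e34 + 945/32*e123 + 675/8*e124 - 945/32*e134 + 96*e234 - 3495/16*e1234
Answer: -3495/16


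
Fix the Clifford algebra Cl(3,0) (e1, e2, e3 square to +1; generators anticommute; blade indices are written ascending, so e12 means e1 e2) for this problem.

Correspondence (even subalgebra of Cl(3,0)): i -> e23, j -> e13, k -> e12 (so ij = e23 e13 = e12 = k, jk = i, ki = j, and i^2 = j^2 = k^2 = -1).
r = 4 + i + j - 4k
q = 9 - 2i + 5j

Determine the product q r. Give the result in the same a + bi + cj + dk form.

In blades: q = 9 + 5*e13 - 2*e23, r = 4 - 4*e12 + e13 + e23.
Distribute q over r term by term (generator squares from the signature, products reordered to ascending indices): (9)*r = 36 - 36*e12 + 9*e13 + 9*e23; (5*e13)*r = -5 - 5*e12 + 20*e13 - 20*e23; (-2*e23)*r = 2 - 2*e12 - 8*e13 - 8*e23.
Sum: 33 - 43*e12 + 21*e13 - 19*e23; translating back through the correspondence:
Answer: 33 - 19i + 21j - 43k


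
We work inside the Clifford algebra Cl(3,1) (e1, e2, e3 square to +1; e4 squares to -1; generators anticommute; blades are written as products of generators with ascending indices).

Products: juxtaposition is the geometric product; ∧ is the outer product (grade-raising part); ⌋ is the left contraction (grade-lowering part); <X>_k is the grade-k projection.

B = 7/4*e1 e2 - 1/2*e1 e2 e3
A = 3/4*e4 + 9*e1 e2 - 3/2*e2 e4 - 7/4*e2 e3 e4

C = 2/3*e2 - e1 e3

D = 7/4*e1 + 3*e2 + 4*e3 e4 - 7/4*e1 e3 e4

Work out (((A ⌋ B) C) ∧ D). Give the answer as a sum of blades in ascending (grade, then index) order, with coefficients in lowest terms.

step 1: -63/4 + 9/2*e3
step 2: 9/2*e1 - 21/2*e2 + 63/4*e1 e3 - 3*e2 e3
step 3: 255/8*e1 e2 - 105/2*e1 e2 e3 + 18*e1 e3 e4 - 42*e2 e3 e4 - 147/8*e1 e2 e3 e4
Answer: 255/8*e1 e2 - 105/2*e1 e2 e3 + 18*e1 e3 e4 - 42*e2 e3 e4 - 147/8*e1 e2 e3 e4


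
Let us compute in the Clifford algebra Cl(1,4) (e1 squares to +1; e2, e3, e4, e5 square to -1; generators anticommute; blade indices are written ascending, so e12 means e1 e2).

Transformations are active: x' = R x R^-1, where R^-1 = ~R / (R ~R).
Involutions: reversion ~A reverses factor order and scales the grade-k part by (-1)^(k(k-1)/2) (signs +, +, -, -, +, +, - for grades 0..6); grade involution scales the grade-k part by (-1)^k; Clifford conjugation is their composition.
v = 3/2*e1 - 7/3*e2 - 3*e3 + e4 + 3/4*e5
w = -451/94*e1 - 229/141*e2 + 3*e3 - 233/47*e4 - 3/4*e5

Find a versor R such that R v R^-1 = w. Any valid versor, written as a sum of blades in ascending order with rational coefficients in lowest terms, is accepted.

Why this works: both vectors square to -1981/144, so q(v) = q(w) and R = v + w = -155/47*e1 - 186/47*e2 - 186/47*e4 carries v to w — its own direction survives, the complement (v - w)/2 flips.
Answer: -155/47*e1 - 186/47*e2 - 186/47*e4


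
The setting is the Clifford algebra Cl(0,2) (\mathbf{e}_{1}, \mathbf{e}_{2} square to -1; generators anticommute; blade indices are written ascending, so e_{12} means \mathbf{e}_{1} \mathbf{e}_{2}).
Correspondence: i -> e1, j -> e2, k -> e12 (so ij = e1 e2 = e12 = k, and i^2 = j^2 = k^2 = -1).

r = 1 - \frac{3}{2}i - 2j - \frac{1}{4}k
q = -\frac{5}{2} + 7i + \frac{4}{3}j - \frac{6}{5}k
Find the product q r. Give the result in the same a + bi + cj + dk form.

In blades: q = -\frac{5}{2} + 7 e_{1} + \frac{4}{3} e_{2} - \frac{6}{5} e_{12}, r = 1 - \frac{3}{2} e_{1} - 2 e_{2} - \frac{1}{4} e_{12}.
Distribute q over r term by term (generator squares from the signature, products reordered to ascending indices): (-\frac{5}{2})*r = -\frac{5}{2} + \frac{15}{4} e_{1} + 5 e_{2} + \frac{5}{8} e_{12}; (7 e_{1})*r = \frac{21}{2} + 7 e_{1} + \frac{7}{4} e_{2} - 14 e_{12}; (\frac{4}{3} e_{2})*r = \frac{8}{3} - \frac{1}{3} e_{1} + \frac{4}{3} e_{2} + 2 e_{12}; (-\frac{6}{5} e_{12})*r = -\frac{3}{10} - \frac{12}{5} e_{1} + \frac{9}{5} e_{2} - \frac{6}{5} e_{12}.
Sum: \frac{311}{30} + \frac{481}{60} e_{1} + \frac{593}{60} e_{2} - \frac{503}{40} e_{12}; translating back through the correspondence:
Answer: \frac{311}{30} + \frac{481}{60}i + \frac{593}{60}j - \frac{503}{40}k


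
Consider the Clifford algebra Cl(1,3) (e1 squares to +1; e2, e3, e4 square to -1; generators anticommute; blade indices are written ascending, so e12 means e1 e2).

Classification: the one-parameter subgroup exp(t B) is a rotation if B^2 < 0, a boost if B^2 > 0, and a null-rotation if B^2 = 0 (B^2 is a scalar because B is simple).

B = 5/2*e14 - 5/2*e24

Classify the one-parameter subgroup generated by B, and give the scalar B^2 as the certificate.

B^2 term by term: the squares give (5/2)^2*(e14)^2 + (-5/2)^2*(e24)^2 = 25/4*(+1) + 25/4*(-1) = 0 (each basis 2-blade squares to minus the product of its generators' squares); cross terms between blades sharing an index anticommute and cancel. So B^2 = 0.
Answer: null-rotation, certificate B^2 = 0. Certificate logic: 0 is a conjugation-invariant scalar, so its sign fixes rotation versus boost versus null-rotation outright.


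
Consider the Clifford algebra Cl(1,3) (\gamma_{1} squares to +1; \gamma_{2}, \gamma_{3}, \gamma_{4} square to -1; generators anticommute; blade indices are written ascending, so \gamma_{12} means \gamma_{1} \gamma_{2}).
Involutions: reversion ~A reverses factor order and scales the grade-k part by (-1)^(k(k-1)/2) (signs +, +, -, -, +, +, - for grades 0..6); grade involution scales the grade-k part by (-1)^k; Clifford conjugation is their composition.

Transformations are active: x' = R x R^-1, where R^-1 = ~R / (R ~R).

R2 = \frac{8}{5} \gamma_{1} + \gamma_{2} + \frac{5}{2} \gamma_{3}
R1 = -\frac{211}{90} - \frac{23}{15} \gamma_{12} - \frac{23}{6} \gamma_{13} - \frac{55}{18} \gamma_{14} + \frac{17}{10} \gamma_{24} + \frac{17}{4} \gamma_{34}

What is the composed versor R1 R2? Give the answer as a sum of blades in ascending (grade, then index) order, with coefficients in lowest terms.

Distribute over the terms of R2 (each basis-blade product reordered to ascending indices, repeated generators contracted through their squares):
R1 (\frac{8}{5} \gamma_{1}) = -\frac{844}{225} \gamma_{1} + \frac{184}{75} \gamma_{2} + \frac{92}{15} \gamma_{3} + \frac{44}{9} \gamma_{4} + \frac{68}{25} \gamma_{124} + \frac{34}{5} \gamma_{134}
R1 (\gamma_{2}) = \frac{23}{15} \gamma_{1} - \frac{211}{90} \gamma_{2} + \frac{17}{10} \gamma_{4} + \frac{23}{6} \gamma_{123} + \frac{55}{18} \gamma_{124} + \frac{17}{4} \gamma_{234}
R1 (\frac{5}{2} \gamma_{3}) = \frac{115}{12} \gamma_{1} - \frac{211}{36} \gamma_{3} + \frac{85}{8} \gamma_{4} - \frac{23}{6} \gamma_{123} + \frac{275}{36} \gamma_{134} - \frac{17}{4} \gamma_{234}
Summing the partial products and collecting blades:
Answer: \frac{6629}{900} \gamma_{1} + \frac{49}{450} \gamma_{2} + \frac{49}{180} \gamma_{3} + \frac{6197}{360} \gamma_{4} + \frac{2599}{450} \gamma_{124} + \frac{2599}{180} \gamma_{134}


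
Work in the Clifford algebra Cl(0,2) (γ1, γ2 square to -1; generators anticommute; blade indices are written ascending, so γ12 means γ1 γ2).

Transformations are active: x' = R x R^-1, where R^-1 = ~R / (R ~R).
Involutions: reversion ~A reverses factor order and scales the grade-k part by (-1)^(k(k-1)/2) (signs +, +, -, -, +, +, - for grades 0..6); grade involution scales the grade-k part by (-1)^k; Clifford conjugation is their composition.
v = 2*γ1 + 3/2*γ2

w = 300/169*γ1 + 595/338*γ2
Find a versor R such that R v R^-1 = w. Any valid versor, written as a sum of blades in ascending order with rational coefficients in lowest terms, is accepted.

Reasoning: v^2 = w^2 = -25/4 since conjugation preserves the quadratic form; R = v + w = 638/169*γ1 + 551/169*γ2 is then valid when invertible, keeping its own part and reversing (v - w)/2.
Answer: 638/169*γ1 + 551/169*γ2


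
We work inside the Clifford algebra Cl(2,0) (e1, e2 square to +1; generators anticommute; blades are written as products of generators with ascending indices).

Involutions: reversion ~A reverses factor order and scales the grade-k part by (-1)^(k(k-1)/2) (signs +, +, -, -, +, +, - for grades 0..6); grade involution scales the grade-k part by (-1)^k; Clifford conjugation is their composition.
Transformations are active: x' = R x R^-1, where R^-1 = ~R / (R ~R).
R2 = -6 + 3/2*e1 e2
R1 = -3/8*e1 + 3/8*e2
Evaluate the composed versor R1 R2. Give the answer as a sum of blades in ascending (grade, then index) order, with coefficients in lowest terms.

Distribute over the terms of R1 (each basis-blade product reordered to ascending indices, repeated generators contracted through their squares):
(-3/8*e1) R2 = 9/4*e1 - 9/16*e2
(3/8*e2) R2 = -9/16*e1 - 9/4*e2
Summing the partial products and collecting blades:
Answer: 27/16*e1 - 45/16*e2


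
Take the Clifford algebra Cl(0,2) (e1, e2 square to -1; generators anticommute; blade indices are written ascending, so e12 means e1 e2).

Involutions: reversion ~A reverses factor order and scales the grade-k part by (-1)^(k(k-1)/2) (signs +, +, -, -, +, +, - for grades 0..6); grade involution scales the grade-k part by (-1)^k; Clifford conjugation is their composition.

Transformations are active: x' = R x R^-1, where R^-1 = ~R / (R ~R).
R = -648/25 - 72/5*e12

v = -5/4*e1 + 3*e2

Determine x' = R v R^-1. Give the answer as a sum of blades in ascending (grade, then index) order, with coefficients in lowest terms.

~R = -648/25 + 72/5*e12, and R ~R = 549504/625, so R^-1 = ~R / (549504/625).
R v = 378/5*e1 - 1494/25*e2
Answer: -170/53*e1 + 111/212*e2


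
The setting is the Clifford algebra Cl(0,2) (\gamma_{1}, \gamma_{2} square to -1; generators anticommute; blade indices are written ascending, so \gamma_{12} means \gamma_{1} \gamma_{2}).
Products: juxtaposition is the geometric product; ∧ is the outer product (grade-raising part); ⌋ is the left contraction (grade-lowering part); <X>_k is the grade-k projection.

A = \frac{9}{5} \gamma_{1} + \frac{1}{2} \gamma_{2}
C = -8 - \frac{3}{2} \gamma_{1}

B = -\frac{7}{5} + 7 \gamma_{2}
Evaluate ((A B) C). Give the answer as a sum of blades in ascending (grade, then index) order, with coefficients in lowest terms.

step 1: -\frac{7}{2} - \frac{63}{25} \gamma_{1} - \frac{7}{10} \gamma_{2} + \frac{63}{5} \gamma_{12}
step 2: \frac{1211}{50} + \frac{2541}{100} \gamma_{1} - \frac{133}{10} \gamma_{2} - \frac{2037}{20} \gamma_{12}
Answer: \frac{1211}{50} + \frac{2541}{100} \gamma_{1} - \frac{133}{10} \gamma_{2} - \frac{2037}{20} \gamma_{12}


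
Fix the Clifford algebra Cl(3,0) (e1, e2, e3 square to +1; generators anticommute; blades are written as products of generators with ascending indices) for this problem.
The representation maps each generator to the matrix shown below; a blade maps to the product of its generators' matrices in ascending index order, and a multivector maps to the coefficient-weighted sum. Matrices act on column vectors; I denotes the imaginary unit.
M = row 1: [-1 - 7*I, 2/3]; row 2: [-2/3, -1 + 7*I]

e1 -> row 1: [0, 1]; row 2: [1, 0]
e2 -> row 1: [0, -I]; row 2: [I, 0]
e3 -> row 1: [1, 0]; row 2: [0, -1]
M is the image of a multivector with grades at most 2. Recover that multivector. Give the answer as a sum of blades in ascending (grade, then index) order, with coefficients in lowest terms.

Method: 1, rho(e1), rho(e2), rho(e3) form a trace-orthogonal basis of the 2x2 complex matrices (tr(X Y) = 2 if X = Y, else 0), so M = m0*1 + m1*rho(e1) + m2*rho(e2) + m3*rho(e3) with m0 = tr(M)/2 = -1, m1 = tr(M rho(e1))/2 = 0, m2 = tr(M rho(e2))/2 = 2*I/3, m3 = tr(M rho(e3))/2 = -7*I.
Multiplying table entries, the bivector images are rho(e1 e2) = I*rho(e3), rho(e1 e3) = -I*rho(e2), rho(e2 e3) = I*rho(e1); with real blade coefficients the real parts of m0..m3 are the coefficients of 1, e1, e2, e3 and the imaginary parts give the bivectors (e2 e3: Im m1, e1 e3: -Im m2, e1 e2: Im m3).
Answer: -1 - 7*e1 e2 - 2/3*e1 e3


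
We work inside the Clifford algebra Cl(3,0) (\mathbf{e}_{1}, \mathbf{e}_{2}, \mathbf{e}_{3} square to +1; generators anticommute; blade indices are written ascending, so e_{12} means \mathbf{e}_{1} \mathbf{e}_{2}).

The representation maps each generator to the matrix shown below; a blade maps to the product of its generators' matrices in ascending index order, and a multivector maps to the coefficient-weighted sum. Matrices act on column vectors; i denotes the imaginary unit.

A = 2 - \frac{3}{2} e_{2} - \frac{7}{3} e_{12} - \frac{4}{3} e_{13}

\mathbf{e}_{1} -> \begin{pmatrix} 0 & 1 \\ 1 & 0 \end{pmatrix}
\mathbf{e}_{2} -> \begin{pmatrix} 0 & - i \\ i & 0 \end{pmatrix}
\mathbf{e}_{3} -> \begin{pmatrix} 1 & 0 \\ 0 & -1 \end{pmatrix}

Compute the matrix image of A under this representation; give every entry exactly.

Bivector images (products of the table entries): rho(e_{12}) = rho(\mathbf{e}_{1})rho(\mathbf{e}_{2}) = \begin{pmatrix} i & 0 \\ 0 & - i \end{pmatrix}; rho(e_{13}) = rho(\mathbf{e}_{1})rho(\mathbf{e}_{3}) = \begin{pmatrix} 0 & -1 \\ 1 & 0 \end{pmatrix}.
M = (2)*1 + (-\frac{3}{2})*rho(e_{2}) + (-\frac{7}{3})*rho(e_{12}) + (-\frac{4}{3})*rho(e_{13}), summed entrywise (1 is the identity matrix):
Answer: \begin{pmatrix} 2 - \frac{7 i}{3} & \frac{4}{3} + \frac{3 i}{2} \\ - \frac{4}{3} - \frac{3 i}{2} & 2 + \frac{7 i}{3} \end{pmatrix}


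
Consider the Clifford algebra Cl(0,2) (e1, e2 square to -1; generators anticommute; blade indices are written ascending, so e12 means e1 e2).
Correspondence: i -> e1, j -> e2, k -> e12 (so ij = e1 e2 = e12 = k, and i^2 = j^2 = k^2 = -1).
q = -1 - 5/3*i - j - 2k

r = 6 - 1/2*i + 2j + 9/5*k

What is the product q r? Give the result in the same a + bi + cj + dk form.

In blades: q = -1 - 5/3*e1 - e2 - 2*e12, r = 6 - 1/2*e1 + 2*e2 + 9/5*e12.
Distribute q over r term by term (generator squares from the signature, products reordered to ascending indices): (-1)*r = -6 + 1/2*e1 - 2*e2 - 9/5*e12; (-5/3*e1)*r = -5/6 - 10*e1 + 3*e2 - 10/3*e12; (-e2)*r = 2 - 9/5*e1 - 6*e2 - 1/2*e12; (-2*e12)*r = 18/5 + 4*e1 + e2 - 12*e12.
Sum: -37/30 - 73/10*e1 - 4*e2 - 529/30*e12; translating back through the correspondence:
Answer: -37/30 - 73/10*i - 4j - 529/30*k


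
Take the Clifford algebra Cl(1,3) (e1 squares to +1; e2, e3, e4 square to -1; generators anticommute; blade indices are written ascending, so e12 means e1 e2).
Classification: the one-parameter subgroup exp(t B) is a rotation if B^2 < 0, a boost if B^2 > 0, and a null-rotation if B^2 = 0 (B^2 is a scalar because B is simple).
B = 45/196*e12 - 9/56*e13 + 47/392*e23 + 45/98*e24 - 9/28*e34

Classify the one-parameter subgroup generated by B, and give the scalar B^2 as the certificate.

B^2 term by term: the squares give (45/196)^2*(e12)^2 + (-9/56)^2*(e13)^2 + (47/392)^2*(e23)^2 + (45/98)^2*(e24)^2 + (-9/28)^2*(e34)^2 = 2025/38416*(+1) + 81/3136*(+1) + 2209/153664*(-1) + 2025/9604*(-1) + 81/784*(-1) = -1/4 (each basis 2-blade squares to minus the product of its generators' squares); cross terms between blades sharing an index anticommute and cancel; the commuting (index-disjoint) pairs give grade-4 terms 2*c*c'*(blade product), which cancel blade by blade — e1234: -405/2744 + 405/2744 = 0 — confirming B is simple. So B^2 = -1/4.
Answer: rotation, certificate B^2 = -1/4. The invariant at work: B^2 = -1/4 is unchanged by conjugation, hence its sign classifies the subgroup whatever basis B is written in.


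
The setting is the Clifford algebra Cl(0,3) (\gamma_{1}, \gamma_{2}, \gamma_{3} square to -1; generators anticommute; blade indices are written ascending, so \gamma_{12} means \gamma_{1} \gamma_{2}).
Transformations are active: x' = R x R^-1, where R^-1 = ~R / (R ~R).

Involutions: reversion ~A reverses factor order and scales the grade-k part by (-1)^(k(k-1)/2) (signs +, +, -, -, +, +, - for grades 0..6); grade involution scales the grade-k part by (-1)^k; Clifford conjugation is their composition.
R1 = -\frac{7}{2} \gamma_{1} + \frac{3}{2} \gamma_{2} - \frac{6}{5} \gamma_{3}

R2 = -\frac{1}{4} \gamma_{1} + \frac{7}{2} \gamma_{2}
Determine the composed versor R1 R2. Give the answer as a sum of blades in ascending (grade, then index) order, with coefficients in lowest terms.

Distribute over the terms of R2 (each basis-blade product reordered to ascending indices, repeated generators contracted through their squares):
R1 (-\frac{1}{4} \gamma_{1}) = -\frac{7}{8} + \frac{3}{8} \gamma_{12} - \frac{3}{10} \gamma_{13}
R1 (\frac{7}{2} \gamma_{2}) = -\frac{21}{4} - \frac{49}{4} \gamma_{12} + \frac{21}{5} \gamma_{23}
Summing the partial products and collecting blades:
Answer: -\frac{49}{8} - \frac{95}{8} \gamma_{12} - \frac{3}{10} \gamma_{13} + \frac{21}{5} \gamma_{23}


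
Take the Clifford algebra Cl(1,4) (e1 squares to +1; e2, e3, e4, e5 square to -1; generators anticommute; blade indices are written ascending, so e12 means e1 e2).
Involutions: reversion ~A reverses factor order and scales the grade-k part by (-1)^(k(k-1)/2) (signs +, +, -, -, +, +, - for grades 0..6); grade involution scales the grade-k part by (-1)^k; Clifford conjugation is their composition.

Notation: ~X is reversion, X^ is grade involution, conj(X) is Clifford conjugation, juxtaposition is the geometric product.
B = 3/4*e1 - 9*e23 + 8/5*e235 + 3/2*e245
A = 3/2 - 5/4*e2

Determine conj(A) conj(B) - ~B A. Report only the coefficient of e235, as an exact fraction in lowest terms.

first term: -9/8*e1 - 45/4*e3 + 15/16*e12 + 27/2*e23 - 2*e35 - 15/8*e45 + 12/5*e235 + 9/4*e245
second term: 9/8*e1 - 45/4*e3 - 15/16*e12 + 27/2*e23 - 2*e35 - 15/8*e45 - 12/5*e235 - 9/4*e245
Answer: 24/5


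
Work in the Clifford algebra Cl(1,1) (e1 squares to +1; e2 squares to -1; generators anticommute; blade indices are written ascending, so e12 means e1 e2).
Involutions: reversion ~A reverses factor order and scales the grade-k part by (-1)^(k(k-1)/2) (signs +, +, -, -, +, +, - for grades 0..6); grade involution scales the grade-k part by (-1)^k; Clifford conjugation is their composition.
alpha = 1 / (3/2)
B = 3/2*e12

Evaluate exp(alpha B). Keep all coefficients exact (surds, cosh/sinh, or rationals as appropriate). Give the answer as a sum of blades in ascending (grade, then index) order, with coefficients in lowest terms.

B^2 = (3/2)^2*(e12)^2 = 9/4*(+1) = 9/4 (a basis 2-blade squares to minus the product of its generators' squares).
B^2 = 9/4 — hyperbolic case — the even/odd split gives cosh and sinh: l = 3/2, alpha*l = 1, so exp(alpha B) = cosh(1) + (sinh(1)/(3/2))*B = cosh(1) + (2*sinh(1)/3)*B.
Answer: cosh(1) + sinh(1)*e12


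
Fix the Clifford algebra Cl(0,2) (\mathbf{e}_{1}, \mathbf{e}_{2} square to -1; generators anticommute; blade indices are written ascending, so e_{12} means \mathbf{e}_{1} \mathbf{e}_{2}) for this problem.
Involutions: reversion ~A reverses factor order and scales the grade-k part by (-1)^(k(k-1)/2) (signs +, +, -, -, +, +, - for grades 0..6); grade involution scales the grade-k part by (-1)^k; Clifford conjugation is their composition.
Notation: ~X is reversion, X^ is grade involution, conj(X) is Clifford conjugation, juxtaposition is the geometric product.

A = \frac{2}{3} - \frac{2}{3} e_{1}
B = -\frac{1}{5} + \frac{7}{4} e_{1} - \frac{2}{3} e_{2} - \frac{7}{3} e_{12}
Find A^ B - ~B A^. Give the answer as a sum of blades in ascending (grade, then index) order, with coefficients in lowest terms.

first term: -\frac{13}{10} + \frac{31}{30} e_{1} + \frac{10}{9} e_{2} - 2 e_{12}
second term: -\frac{13}{10} + \frac{31}{30} e_{1} + \frac{10}{9} e_{2} + 2 e_{12}
Answer: -4 e_{12}


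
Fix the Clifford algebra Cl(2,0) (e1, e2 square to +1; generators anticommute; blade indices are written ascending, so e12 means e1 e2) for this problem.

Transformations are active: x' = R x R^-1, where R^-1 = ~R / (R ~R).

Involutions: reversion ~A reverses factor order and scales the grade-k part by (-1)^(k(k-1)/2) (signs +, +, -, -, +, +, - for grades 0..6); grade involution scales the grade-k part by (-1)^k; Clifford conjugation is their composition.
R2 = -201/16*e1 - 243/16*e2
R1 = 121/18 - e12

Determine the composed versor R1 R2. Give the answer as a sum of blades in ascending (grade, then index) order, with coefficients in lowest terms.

Distribute over the terms of R1 (each basis-blade product reordered to ascending indices, repeated generators contracted through their squares):
(121/18) R2 = -8107/96*e1 - 3267/32*e2
(-e12) R2 = 243/16*e1 - 201/16*e2
Summing the partial products and collecting blades:
Answer: -6649/96*e1 - 3669/32*e2


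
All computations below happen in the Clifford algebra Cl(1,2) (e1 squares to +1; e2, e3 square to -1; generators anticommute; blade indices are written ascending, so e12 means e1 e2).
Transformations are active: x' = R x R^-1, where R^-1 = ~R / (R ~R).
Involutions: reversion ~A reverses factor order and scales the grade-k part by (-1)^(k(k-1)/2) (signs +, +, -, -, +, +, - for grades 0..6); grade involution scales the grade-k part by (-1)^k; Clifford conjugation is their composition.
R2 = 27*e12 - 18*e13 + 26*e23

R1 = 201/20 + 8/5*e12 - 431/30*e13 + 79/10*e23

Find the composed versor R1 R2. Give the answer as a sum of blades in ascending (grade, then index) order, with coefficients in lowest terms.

Distribute over the terms of R2 (each basis-blade product reordered to ascending indices, repeated generators contracted through their squares):
R1 (27*e12) = 216/5 + 5427/20*e12 + 2133/10*e13 - 3879/10*e23
R1 (-18*e13) = 1293/5 + 711/5*e12 - 1809/10*e13 + 144/5*e23
R1 (26*e23) = -1027/5 - 5603/15*e12 - 208/5*e13 + 2613/10*e23
Summing the partial products and collecting blades:
Answer: 482/5 + 2401/60*e12 - 46/5*e13 - 489/5*e23


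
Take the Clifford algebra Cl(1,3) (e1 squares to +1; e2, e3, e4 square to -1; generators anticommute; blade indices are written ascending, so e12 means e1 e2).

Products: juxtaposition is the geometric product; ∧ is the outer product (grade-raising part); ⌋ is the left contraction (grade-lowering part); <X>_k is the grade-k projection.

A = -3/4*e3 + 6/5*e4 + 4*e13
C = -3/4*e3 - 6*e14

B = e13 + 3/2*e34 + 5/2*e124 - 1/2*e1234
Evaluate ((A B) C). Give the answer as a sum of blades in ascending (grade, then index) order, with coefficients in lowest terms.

step 1: 4 - 3/4*e1 + 9/5*e3 + 9/8*e4 - 3*e12 - 6*e14 + 2*e24 - 3/5*e123 - 3/8*e124 + 6/5*e134 + 10*e234 - 15/8*e1234
step 2: 747/20 - 27/4*e1 - 9/4*e2 + 21/5*e3 + 9/2*e4 + 231/20*e12 + 9/16*e13 - 249/10*e14 + 45/4*e23 - 51/2*e24 + 27/32*e34 - 231/4*e123 + 45/32*e124 + 63/10*e134 + 51/10*e234 - 9/32*e1234
Answer: 747/20 - 27/4*e1 - 9/4*e2 + 21/5*e3 + 9/2*e4 + 231/20*e12 + 9/16*e13 - 249/10*e14 + 45/4*e23 - 51/2*e24 + 27/32*e34 - 231/4*e123 + 45/32*e124 + 63/10*e134 + 51/10*e234 - 9/32*e1234


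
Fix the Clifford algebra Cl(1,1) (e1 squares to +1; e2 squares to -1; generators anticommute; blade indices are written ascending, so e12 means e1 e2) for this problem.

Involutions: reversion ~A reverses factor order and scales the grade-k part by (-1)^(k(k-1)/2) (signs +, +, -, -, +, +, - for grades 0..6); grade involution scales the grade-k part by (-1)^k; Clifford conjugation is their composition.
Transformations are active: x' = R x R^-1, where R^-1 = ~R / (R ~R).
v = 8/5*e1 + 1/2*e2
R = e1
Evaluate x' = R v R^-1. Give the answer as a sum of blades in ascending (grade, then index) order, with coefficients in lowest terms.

~R = e1, and R ~R = 1, so R^-1 = ~R / (1).
R v = 8/5 + 1/2*e12
Answer: 8/5*e1 - 1/2*e2


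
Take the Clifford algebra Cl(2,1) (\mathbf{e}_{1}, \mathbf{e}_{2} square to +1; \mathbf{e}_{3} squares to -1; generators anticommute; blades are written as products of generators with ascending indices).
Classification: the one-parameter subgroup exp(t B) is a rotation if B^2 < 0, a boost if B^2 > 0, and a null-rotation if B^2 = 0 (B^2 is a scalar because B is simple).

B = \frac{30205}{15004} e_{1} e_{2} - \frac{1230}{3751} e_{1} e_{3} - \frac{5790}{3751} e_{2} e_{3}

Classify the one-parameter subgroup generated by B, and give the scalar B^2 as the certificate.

B^2 term by term: the squares give (\frac{30205}{15004})^2*(e_{1} e_{2})^2 + (-\frac{1230}{3751})^2*(e_{1} e_{3})^2 + (-\frac{5790}{3751})^2*(e_{2} e_{3})^2 = \frac{912342025}{225120016}*(-1) + \frac{1512900}{14070001}*(+1) + \frac{33524100}{14070001}*(+1) = -\frac{25}{16} (each basis 2-blade squares to minus the product of its generators' squares); cross terms between blades sharing an index anticommute and cancel. So B^2 = -\frac{25}{16}.
Answer: rotation, certificate B^2 = -\frac{25}{16}. One invariant decides it: the square -\frac{25}{16} survives every conjugation, and its sign is exactly the classification.


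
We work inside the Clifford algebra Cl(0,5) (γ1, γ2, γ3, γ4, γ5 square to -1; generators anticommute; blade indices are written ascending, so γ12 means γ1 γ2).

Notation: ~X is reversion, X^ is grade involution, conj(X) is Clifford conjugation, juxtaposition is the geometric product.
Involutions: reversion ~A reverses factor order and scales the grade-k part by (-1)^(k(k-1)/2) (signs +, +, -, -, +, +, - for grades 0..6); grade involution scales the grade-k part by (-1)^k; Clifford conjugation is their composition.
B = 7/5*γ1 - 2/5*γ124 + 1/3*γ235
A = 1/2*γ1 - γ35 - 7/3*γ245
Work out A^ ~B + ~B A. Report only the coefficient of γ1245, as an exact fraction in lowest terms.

first term: 7/10 - 1/3*γ2 + 14/15*γ15 + 1/5*γ24 - 7/9*γ34 - 7/5*γ135 + 1/6*γ1235 - 49/15*γ1245 + 2/5*γ12345
second term: -7/10 - 1/3*γ2 + 14/15*γ15 - 1/5*γ24 - 7/9*γ34 - 7/5*γ135 + 1/6*γ1235 - 49/15*γ1245 + 2/5*γ12345
Answer: -98/15


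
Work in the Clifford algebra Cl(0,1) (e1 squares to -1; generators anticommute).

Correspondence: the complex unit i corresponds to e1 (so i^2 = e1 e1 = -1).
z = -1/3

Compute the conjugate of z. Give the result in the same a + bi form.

In blades: z = -1/3.
Conjugation here is Clifford conjugation: the scalar is fixed and the grade-1 and grade-2 blades all flip sign, giving -1/3; translating back:
Answer: -1/3


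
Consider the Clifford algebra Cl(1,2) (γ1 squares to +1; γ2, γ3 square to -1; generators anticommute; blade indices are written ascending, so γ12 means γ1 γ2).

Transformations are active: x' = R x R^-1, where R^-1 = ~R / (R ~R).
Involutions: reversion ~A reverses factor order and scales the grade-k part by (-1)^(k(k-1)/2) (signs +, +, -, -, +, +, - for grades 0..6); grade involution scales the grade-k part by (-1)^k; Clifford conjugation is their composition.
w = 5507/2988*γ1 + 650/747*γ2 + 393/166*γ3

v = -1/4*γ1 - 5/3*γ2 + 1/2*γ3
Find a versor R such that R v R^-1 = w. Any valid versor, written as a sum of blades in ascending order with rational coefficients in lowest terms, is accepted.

Sketch: the shared square -427/144 makes R = v + w = 1190/747*γ1 - 595/747*γ2 + 238/83*γ3 the natural versor; its sandwich fixes that direction, negates (v - w)/2, and sends v to w.
Answer: 1190/747*γ1 - 595/747*γ2 + 238/83*γ3


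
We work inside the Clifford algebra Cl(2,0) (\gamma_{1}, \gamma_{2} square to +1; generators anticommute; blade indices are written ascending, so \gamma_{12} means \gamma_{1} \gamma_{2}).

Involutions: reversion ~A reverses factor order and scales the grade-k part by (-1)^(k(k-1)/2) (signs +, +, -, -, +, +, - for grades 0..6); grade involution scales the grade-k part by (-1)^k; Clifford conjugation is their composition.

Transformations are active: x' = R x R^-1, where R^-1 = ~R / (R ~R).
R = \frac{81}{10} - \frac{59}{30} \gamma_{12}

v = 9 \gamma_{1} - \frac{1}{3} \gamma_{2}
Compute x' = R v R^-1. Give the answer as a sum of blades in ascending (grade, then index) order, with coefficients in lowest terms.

~R = \frac{81}{10} + \frac{59}{30} \gamma_{12}, and R ~R = \frac{6253}{90}, so R^-1 = ~R / (\frac{6253}{90}).
R v = \frac{662}{9} \gamma_{1} + 15 \gamma_{2}
Answer: \frac{50967}{6253} \gamma_{1} + \frac{71863}{18759} \gamma_{2}


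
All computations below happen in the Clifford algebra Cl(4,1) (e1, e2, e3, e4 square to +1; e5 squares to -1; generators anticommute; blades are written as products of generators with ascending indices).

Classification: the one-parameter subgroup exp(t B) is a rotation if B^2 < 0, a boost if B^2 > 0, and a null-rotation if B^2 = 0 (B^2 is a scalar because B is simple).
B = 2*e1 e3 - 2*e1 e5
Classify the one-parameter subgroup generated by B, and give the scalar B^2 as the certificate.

B^2 term by term: the squares give (2)^2*(e1 e3)^2 + (-2)^2*(e1 e5)^2 = 4*(-1) + 4*(+1) = 0 (each basis 2-blade squares to minus the product of its generators' squares); cross terms between blades sharing an index anticommute and cancel. So B^2 = 0.
Answer: null-rotation, certificate B^2 = 0. Why this suffices: the scalar 0 survives any versor conjugation, so its sign alone determines the class however B is presented.


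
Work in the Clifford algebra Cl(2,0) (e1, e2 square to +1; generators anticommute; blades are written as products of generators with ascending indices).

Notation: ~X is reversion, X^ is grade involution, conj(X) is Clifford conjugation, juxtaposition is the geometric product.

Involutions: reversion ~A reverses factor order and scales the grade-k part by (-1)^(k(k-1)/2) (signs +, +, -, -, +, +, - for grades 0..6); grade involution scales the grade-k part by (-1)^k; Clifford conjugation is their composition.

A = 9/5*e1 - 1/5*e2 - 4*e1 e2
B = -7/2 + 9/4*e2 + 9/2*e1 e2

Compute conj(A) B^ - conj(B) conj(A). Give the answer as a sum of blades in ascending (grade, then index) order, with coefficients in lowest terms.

first term: -369/20 - 18/5*e1 - 44/5*e2 - 199/20*e1 e2
second term: 351/20 + 72/5*e1 - 44/5*e2 - 361/20*e1 e2
Answer: -36 - 18*e1 + 81/10*e1 e2


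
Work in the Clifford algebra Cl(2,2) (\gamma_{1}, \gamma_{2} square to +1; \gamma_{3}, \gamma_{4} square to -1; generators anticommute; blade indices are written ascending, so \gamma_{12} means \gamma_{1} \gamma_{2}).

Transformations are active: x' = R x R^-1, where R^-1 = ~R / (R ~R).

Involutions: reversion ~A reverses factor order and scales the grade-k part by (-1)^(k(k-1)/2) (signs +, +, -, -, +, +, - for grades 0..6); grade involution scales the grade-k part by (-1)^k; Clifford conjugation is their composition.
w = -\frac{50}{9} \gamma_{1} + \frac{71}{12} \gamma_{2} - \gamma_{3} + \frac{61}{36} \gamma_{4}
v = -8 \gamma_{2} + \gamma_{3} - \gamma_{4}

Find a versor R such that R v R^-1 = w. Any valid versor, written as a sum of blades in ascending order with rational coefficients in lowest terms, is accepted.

Construction: equal norms (both 62) license R = v + w = -\frac{50}{9} \gamma_{1} - \frac{25}{12} \gamma_{2} + \frac{25}{36} \gamma_{4} — nothing changes along that direction, while (v - w)/2 changes sign, so v maps onto w.
Answer: -\frac{50}{9} \gamma_{1} - \frac{25}{12} \gamma_{2} + \frac{25}{36} \gamma_{4}


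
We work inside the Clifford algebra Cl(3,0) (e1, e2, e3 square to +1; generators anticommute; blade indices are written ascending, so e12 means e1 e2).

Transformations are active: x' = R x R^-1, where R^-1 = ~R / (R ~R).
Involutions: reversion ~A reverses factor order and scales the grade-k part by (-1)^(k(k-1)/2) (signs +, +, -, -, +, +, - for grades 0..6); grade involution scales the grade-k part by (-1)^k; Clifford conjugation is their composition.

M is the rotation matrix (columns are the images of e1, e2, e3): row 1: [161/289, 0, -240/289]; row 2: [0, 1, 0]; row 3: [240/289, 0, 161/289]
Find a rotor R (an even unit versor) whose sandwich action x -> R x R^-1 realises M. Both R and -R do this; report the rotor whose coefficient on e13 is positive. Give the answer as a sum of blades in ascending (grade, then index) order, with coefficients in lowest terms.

Method: write R = a + b12*e12 + b13*e13 + b23*e23 with a^2 + b12^2 + b13^2 + b23^2 = 1 (so R^-1 = ~R). Expanding the columns R e_j ~R gives tr M = 4a^2 - 1 and, from the antisymmetric part, M21 - M12 = -4a*b12, M13 - M31 = 4a*b13, M32 - M23 = -4a*b23.
Here tr M = 611/289, so a^2 = (1 + tr M)/4 = 225/289 and a = ±15/17. Taking a = 15/17: M21 - M12 = 0, M13 - M31 = -480/289, M32 - M23 = 0, giving b12 = 0, b13 = -8/17, b23 = 0, i.e. R = 15/17 - 8/17*e13.
Its e13 coefficient is negative, so report the other preimage -R.
Answer: -15/17 + 8/17*e13. Note: both R and -R realise this M (trace 611/289); the covering map identifies them, and the e13-coefficient sign is the tie-breaker.


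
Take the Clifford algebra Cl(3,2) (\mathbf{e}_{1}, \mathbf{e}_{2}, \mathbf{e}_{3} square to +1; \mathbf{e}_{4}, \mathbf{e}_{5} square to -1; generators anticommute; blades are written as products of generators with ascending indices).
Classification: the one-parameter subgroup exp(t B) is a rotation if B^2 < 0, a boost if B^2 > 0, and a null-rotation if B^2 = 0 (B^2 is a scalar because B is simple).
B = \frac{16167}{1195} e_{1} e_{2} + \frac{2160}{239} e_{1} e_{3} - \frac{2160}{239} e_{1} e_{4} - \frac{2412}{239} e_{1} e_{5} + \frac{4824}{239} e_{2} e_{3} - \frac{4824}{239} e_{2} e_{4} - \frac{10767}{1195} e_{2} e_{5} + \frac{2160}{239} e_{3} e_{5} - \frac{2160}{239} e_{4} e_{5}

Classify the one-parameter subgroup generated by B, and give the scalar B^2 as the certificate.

B^2 term by term: the squares give (\frac{16167}{1195})^2*(e_{1} e_{2})^2 + (\frac{2160}{239})^2*(e_{1} e_{3})^2 + (-\frac{2160}{239})^2*(e_{1} e_{4})^2 + (-\frac{2412}{239})^2*(e_{1} e_{5})^2 + (\frac{4824}{239})^2*(e_{2} e_{3})^2 + (-\frac{4824}{239})^2*(e_{2} e_{4})^2 + (-\frac{10767}{1195})^2*(e_{2} e_{5})^2 + (\frac{2160}{239})^2*(e_{3} e_{5})^2 + (-\frac{2160}{239})^2*(e_{4} e_{5})^2 = \frac{261371889}{1428025}*(-1) + \frac{4665600}{57121}*(-1) + \frac{4665600}{57121}*(+1) + \frac{5817744}{57121}*(+1) + \frac{23270976}{57121}*(-1) + \frac{23270976}{57121}*(+1) + \frac{115928289}{1428025}*(+1) + \frac{4665600}{57121}*(+1) + \frac{4665600}{57121}*(-1) = 0 (each basis 2-blade squares to minus the product of its generators' squares); cross terms between blades sharing an index anticommute and cancel; the commuting (index-disjoint) pairs give grade-4 terms 2*c*c'*(blade product), which cancel blade by blade — e_{1} e_{2} e_{3} e_{4}: \frac{20839680}{57121} - \frac{20839680}{57121} = 0; e_{1} e_{2} e_{3} e_{5}: \frac{13968288}{57121} + \frac{9302688}{57121} - \frac{23270976}{57121} = 0; e_{1} e_{2} e_{4} e_{5}: -\frac{13968288}{57121} - \frac{9302688}{57121} + \frac{23270976}{57121} = 0; e_{1} e_{3} e_{4} e_{5}: -\frac{9331200}{57121} + \frac{9331200}{57121} = 0; e_{2} e_{3} e_{4} e_{5}: -\frac{20839680}{57121} + \frac{20839680}{57121} = 0 — confirming B is simple. So B^2 = 0.
Answer: null-rotation, certificate B^2 = 0. Why this suffices: the scalar 0 survives any versor conjugation, so its sign alone determines the class however B is presented.


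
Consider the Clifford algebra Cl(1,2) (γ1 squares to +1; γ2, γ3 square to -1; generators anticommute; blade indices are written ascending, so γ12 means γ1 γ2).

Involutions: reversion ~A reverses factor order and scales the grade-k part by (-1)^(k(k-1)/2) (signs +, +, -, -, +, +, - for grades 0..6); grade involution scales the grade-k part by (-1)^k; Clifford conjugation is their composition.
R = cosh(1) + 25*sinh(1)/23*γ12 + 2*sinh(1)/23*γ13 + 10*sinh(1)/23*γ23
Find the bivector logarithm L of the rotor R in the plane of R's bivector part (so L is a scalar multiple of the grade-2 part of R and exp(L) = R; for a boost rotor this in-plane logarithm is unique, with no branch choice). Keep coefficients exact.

The scalar part of R is cosh(1), giving the rapidity magnitude (cosh is even); the bivector part supplies orientation, its quotient by sinh of the rapidity is the plane, and L = rapidity * plane — unique in that plane, since flipping both signs leaves L unchanged.
Concretely: cosh(rapidity) = cosh(1) gives rapidity = ±1, and since rapidity/sinh(rapidity) is even the sign is immaterial: L = (rapidity/sinh(rapidity)) * <R>_2 = (1/sinh(1)) * <R>_2.
Answer: 25/23*γ12 + 2/23*γ13 + 10/23*γ23


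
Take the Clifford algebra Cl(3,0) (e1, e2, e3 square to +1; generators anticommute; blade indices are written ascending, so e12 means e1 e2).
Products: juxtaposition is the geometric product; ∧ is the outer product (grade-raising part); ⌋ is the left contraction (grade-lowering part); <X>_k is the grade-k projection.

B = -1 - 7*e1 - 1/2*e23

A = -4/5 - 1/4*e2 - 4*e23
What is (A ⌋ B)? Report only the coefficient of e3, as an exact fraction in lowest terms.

step 1: -6/5 + 28/5*e1 + 1/8*e3 + 2/5*e23
Answer: 1/8


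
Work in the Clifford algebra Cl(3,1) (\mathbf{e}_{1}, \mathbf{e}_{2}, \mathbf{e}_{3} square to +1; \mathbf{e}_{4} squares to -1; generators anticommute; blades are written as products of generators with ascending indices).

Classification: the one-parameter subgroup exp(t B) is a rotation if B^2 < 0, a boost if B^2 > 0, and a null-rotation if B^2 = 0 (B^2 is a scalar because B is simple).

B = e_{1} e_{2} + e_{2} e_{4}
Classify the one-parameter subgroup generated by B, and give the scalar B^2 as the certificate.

B^2 term by term: the squares give (1)^2*(e_{1} e_{2})^2 + (1)^2*(e_{2} e_{4})^2 = 1*(-1) + 1*(+1) = 0 (each basis 2-blade squares to minus the product of its generators' squares); cross terms between blades sharing an index anticommute and cancel. So B^2 = 0.
Answer: null-rotation, certificate B^2 = 0. Note: conjugating B changes its blade decomposition but never the scalar B^2 = 0, whose sign settles the classification.


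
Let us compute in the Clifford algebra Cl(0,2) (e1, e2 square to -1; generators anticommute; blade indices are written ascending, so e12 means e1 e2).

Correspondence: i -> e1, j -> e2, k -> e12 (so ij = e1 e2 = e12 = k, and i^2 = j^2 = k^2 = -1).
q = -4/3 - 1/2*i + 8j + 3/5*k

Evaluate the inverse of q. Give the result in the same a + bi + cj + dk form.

In blades: q = -4/3 - 1/2*e1 + 8*e2 + 3/5*e12.
With qbar = -4/3 + 1/2*e1 - 8*e2 - 3/5*e12 (scalar fixed, mapped units negated), q qbar = 59749/900 (the sum of squared coefficients), so q^-1 = qbar / (59749/900) = -1200/59749 + 450/59749*e1 - 7200/59749*e2 - 540/59749*e12; translating back:
Answer: -1200/59749 + 450/59749*i - 7200/59749*j - 540/59749*k


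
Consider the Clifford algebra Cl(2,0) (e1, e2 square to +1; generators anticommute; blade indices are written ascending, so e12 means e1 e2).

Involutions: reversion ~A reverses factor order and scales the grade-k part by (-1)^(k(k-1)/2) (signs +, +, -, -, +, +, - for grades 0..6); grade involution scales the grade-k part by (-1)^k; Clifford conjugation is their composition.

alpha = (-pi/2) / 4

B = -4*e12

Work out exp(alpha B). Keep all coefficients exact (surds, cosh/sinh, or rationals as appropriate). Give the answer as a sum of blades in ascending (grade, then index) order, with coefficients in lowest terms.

B^2 = (-4)^2*(e12)^2 = 16*(-1) = -16 (a basis 2-blade squares to minus the product of its generators' squares).
B^2 = -16 — the negative square puts this in the circular regime; l = 4, alpha*l = -pi/2, so exp(alpha B) = cos(-pi/2) + (sin(-pi/2)/4)*B = 0 + (-1/4)*B.
Answer: e12


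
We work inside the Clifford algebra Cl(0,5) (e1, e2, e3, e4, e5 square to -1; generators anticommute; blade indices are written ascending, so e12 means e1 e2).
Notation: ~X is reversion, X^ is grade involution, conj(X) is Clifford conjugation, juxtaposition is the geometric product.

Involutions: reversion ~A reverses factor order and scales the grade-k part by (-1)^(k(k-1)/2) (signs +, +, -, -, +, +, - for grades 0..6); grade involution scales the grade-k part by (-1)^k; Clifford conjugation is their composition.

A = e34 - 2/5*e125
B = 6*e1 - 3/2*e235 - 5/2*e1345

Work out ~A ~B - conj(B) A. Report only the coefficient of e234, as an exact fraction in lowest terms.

first term: 3/5*e13 - 5/2*e15 - 12/5*e25 - 6*e134 - e234 - 3/2*e245
second term: -3/5*e13 + 5/2*e15 - 12/5*e25 - 6*e134 + e234 + 3/2*e245
Answer: -2
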